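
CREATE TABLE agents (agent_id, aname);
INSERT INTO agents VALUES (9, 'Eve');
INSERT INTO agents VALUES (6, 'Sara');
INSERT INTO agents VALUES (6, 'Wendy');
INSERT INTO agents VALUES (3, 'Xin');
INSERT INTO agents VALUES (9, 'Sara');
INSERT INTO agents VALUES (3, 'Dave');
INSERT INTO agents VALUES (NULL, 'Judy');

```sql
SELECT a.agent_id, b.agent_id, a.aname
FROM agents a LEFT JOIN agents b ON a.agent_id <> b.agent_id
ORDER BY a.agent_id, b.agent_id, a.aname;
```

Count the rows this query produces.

25

LEFT JOIN keeps every row from `agents a`; unmatched rows get NULL for `agents b`'s columns.
Matching on a.agent_id <> b.agent_id. A NULL in a compared column never satisfies the condition.
Matched pairs: 24; unmatched a rows kept: 1.
Total: 24 matched + 1 padded = 25 rows.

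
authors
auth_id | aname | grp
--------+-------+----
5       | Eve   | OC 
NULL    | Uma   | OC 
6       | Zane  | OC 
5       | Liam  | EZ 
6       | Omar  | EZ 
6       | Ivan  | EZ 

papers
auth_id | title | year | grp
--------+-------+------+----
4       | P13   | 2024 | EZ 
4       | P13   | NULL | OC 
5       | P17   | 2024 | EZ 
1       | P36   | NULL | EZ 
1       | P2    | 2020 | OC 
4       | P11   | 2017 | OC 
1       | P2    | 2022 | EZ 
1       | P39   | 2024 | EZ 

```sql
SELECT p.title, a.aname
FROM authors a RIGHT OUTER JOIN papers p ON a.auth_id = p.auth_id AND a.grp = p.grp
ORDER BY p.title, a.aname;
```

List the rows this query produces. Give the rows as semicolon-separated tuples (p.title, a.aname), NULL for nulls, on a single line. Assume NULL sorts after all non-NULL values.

RIGHT JOIN keeps every row from `papers`; unmatched rows get NULL for `authors`'s columns.
Matching on a.auth_id = p.auth_id AND a.grp = p.grp. A NULL in a compared column never satisfies the condition.
- a (auth_id=5, grp=OC) has no partner in p.
- a (auth_id=NULL, grp=OC) has no partner in p.
- a (auth_id=6, grp=OC) has no partner in p.
- a (auth_id=5, grp=EZ) pairs with 1 row(s) of p.
- a (auth_id=6, grp=EZ) has no partner in p.
- a (auth_id=6, grp=EZ) has no partner in p.
- 7 p row(s) had no a match → kept, a columns NULL.
After projecting and ordering:
p.title | a.aname
P11 | NULL
P13 | NULL
P13 | NULL
P17 | Liam
P2 | NULL
P2 | NULL
P36 | NULL
P39 | NULL

(P11, NULL); (P13, NULL); (P13, NULL); (P17, Liam); (P2, NULL); (P2, NULL); (P36, NULL); (P39, NULL)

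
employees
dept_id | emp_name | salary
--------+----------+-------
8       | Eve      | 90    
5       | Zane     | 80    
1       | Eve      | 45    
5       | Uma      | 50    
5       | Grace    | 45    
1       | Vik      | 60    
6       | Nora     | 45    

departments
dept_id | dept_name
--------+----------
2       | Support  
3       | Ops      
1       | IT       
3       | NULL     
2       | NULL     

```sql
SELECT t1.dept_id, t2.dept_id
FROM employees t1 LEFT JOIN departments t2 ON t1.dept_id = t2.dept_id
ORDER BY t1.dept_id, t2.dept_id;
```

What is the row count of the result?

LEFT JOIN keeps every row from `employees`; unmatched rows get NULL for `departments`'s columns.
Matching on t1.dept_id = t2.dept_id.
Matched pairs: 2; unmatched t1 rows kept: 5.
Total: 2 matched + 5 padded = 7 rows.

7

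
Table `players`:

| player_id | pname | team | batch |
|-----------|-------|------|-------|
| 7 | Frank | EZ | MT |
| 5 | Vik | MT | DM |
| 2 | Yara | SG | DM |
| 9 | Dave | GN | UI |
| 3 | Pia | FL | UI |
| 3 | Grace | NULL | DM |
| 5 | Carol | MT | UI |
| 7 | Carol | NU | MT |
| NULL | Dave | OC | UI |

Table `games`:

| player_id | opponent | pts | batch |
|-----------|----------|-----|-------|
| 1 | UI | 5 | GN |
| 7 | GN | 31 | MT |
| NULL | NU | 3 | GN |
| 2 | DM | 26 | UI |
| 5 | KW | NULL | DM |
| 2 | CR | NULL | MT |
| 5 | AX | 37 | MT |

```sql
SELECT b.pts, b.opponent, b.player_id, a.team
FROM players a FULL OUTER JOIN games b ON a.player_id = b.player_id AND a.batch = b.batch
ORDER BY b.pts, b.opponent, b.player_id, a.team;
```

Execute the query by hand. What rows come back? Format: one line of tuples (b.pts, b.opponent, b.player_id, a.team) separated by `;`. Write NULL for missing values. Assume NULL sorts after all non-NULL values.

FULL OUTER JOIN keeps every row from both sides; unmatched rows get NULL for the other side's columns.
Matching on a.player_id = b.player_id AND a.batch = b.batch. A NULL in a compared column never satisfies the condition.
- player_id=7, batch=MT: 1 matching b row(s), so 1 row(s) emitted.
- player_id=5, batch=DM: 1 matching b row(s), so 1 row(s) emitted.
- player_id=2, batch=DM: no b row matches, row kept with b columns NULL.
- player_id=9, batch=UI: no b row matches, row kept with b columns NULL.
- player_id=3, batch=UI: no b row matches, row kept with b columns NULL.
- player_id=3, batch=DM: no b row matches, row kept with b columns NULL.
- player_id=5, batch=UI: no b row matches, row kept with b columns NULL.
- player_id=7, batch=MT: 1 matching b row(s), so 1 row(s) emitted.
- player_id=NULL, batch=UI: no b row matches, row kept with b columns NULL.
- 5 b row(s) had no a match → kept, a columns NULL.

(3, NU, NULL, NULL); (5, UI, 1, NULL); (26, DM, 2, NULL); (31, GN, 7, EZ); (31, GN, 7, NU); (37, AX, 5, NULL); (NULL, CR, 2, NULL); (NULL, KW, 5, MT); (NULL, NULL, NULL, FL); (NULL, NULL, NULL, GN); (NULL, NULL, NULL, MT); (NULL, NULL, NULL, OC); (NULL, NULL, NULL, SG); (NULL, NULL, NULL, NULL)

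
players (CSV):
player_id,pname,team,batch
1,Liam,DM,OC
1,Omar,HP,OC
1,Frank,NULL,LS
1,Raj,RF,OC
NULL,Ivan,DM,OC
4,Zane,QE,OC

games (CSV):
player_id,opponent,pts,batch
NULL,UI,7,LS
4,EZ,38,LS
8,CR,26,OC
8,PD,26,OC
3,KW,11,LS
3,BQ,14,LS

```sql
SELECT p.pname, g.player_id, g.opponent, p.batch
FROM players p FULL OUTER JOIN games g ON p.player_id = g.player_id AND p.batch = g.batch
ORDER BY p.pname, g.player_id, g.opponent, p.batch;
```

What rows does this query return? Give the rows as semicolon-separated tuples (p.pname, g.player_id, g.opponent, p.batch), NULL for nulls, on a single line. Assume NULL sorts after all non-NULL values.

(Frank, NULL, NULL, LS); (Ivan, NULL, NULL, OC); (Liam, NULL, NULL, OC); (Omar, NULL, NULL, OC); (Raj, NULL, NULL, OC); (Zane, NULL, NULL, OC); (NULL, 3, BQ, NULL); (NULL, 3, KW, NULL); (NULL, 4, EZ, NULL); (NULL, 8, CR, NULL); (NULL, 8, PD, NULL); (NULL, NULL, UI, NULL)

FULL OUTER JOIN keeps every row from both sides; unmatched rows get NULL for the other side's columns.
Matching on p.player_id = g.player_id AND p.batch = g.batch. A NULL in a compared column never satisfies the condition.
- p[0] player_id=1, batch=OC → no match; kept with NULLs on the g side.
- p[1] player_id=1, batch=OC → no match; kept with NULLs on the g side.
- p[2] player_id=1, batch=LS → no match; kept with NULLs on the g side.
- p[3] player_id=1, batch=OC → no match; kept with NULLs on the g side.
- p[4] player_id=NULL, batch=OC → no match; kept with NULLs on the g side.
- p[5] player_id=4, batch=OC → no match; kept with NULLs on the g side.
- plus 6 unmatched g row(s), each kept with NULL p columns.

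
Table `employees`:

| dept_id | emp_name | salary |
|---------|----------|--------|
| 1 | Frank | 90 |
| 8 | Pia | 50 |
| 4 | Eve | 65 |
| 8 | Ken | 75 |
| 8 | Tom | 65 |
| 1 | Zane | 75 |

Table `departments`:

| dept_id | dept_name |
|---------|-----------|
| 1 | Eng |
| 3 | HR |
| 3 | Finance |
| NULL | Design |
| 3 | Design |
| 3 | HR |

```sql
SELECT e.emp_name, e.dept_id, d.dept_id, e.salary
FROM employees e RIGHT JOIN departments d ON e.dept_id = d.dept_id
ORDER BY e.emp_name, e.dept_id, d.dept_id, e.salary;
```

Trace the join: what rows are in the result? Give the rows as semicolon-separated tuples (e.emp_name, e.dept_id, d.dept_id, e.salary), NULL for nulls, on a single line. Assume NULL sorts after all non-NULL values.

(Frank, 1, 1, 90); (Zane, 1, 1, 75); (NULL, NULL, 3, NULL); (NULL, NULL, 3, NULL); (NULL, NULL, 3, NULL); (NULL, NULL, 3, NULL); (NULL, NULL, NULL, NULL)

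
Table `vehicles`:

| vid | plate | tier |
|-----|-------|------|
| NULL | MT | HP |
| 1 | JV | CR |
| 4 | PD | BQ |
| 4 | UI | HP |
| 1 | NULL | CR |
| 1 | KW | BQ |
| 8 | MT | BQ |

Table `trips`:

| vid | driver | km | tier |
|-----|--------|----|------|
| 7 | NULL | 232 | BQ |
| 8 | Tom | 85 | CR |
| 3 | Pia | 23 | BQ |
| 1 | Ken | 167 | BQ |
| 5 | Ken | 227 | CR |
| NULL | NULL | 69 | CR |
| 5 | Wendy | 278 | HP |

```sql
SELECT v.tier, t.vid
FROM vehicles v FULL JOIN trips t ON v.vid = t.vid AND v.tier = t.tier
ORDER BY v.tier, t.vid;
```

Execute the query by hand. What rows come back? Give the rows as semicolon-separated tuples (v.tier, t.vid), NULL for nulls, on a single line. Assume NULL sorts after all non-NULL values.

FULL OUTER JOIN keeps every row from both sides; unmatched rows get NULL for the other side's columns.
Matching on v.vid = t.vid AND v.tier = t.tier. A NULL in a compared column never satisfies the condition.
- vid=NULL, tier=HP: no t row matches, row kept with t columns NULL.
- vid=1, tier=CR: no t row matches, row kept with t columns NULL.
- vid=4, tier=BQ: no t row matches, row kept with t columns NULL.
- vid=4, tier=HP: no t row matches, row kept with t columns NULL.
- vid=1, tier=CR: no t row matches, row kept with t columns NULL.
- vid=1, tier=BQ: 1 matching t row(s), so 1 row(s) emitted.
- vid=8, tier=BQ: no t row matches, row kept with t columns NULL.
- plus 6 unmatched t row(s), each kept with NULL v columns.

(BQ, 1); (BQ, NULL); (BQ, NULL); (CR, NULL); (CR, NULL); (HP, NULL); (HP, NULL); (NULL, 3); (NULL, 5); (NULL, 5); (NULL, 7); (NULL, 8); (NULL, NULL)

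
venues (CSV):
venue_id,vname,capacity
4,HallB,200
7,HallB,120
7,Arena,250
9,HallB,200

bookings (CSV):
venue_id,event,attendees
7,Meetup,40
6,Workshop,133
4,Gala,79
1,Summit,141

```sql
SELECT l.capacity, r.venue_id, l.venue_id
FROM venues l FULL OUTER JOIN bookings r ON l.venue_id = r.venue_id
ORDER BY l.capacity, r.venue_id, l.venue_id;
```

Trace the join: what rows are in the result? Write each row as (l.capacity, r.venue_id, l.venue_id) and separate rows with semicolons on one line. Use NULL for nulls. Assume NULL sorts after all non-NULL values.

FULL OUTER JOIN keeps every row from both sides; unmatched rows get NULL for the other side's columns.
Matching on l.venue_id = r.venue_id.
- l (venue_id=4) pairs with 1 row(s) of r.
- l (venue_id=7) pairs with 1 row(s) of r.
- l (venue_id=7) pairs with 1 row(s) of r.
- l (venue_id=9) has no partner → padded with NULL.
- 2 r row(s) had no l match → kept, l columns NULL.
After projecting and ordering:
l.capacity | r.venue_id | l.venue_id
120 | 7 | 7
200 | 4 | 4
200 | NULL | 9
250 | 7 | 7
NULL | 1 | NULL
NULL | 6 | NULL

(120, 7, 7); (200, 4, 4); (200, NULL, 9); (250, 7, 7); (NULL, 1, NULL); (NULL, 6, NULL)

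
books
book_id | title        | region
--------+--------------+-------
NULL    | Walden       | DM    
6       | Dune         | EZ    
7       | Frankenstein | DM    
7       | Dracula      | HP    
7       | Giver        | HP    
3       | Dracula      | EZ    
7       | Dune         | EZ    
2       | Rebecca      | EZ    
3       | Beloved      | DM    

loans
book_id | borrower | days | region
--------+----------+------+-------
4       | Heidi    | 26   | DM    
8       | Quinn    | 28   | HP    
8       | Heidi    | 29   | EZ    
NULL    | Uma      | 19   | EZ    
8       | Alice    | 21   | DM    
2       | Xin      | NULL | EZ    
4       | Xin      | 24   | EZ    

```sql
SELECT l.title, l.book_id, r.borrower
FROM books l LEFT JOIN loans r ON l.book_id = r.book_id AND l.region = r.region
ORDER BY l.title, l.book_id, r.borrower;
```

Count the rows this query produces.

9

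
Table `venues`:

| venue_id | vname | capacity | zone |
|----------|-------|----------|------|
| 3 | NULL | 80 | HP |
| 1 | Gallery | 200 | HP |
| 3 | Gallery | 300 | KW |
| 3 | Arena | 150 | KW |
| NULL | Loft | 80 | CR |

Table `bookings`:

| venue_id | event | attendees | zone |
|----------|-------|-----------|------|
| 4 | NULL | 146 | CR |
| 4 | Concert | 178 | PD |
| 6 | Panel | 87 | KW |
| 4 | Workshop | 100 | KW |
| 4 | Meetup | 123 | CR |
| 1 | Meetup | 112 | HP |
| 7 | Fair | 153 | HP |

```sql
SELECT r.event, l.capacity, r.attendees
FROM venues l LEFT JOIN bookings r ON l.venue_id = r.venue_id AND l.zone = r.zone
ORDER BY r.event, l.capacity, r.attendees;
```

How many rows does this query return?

LEFT JOIN keeps every row from `venues`; unmatched rows get NULL for `bookings`'s columns.
Matching on l.venue_id = r.venue_id AND l.zone = r.zone. A NULL in a compared column never satisfies the condition.
- l (venue_id=3, zone=HP) has no partner → padded with NULL.
- l (venue_id=1, zone=HP) pairs with 1 row(s) of r.
- l (venue_id=3, zone=KW) has no partner → padded with NULL.
- l (venue_id=3, zone=KW) has no partner → padded with NULL.
- l (venue_id=NULL, zone=CR) has no partner → padded with NULL.
Total: 1 matched + 4 padded = 5 rows.

5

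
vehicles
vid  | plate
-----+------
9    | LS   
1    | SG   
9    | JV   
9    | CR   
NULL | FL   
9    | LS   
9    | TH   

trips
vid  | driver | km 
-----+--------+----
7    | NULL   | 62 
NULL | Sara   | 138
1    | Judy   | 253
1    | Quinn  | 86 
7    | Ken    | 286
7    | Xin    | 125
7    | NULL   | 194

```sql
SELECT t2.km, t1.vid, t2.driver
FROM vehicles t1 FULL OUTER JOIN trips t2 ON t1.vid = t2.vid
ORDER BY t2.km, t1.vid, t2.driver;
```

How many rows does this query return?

FULL OUTER JOIN keeps every row from both sides; unmatched rows get NULL for the other side's columns.
Matching on t1.vid = t2.vid. A NULL in a compared column never satisfies the condition.
Matched pairs: 2; unmatched t1 rows kept: 6; unmatched t2 rows kept: 5.
Total: 2 matched + 11 padded = 13 rows.

13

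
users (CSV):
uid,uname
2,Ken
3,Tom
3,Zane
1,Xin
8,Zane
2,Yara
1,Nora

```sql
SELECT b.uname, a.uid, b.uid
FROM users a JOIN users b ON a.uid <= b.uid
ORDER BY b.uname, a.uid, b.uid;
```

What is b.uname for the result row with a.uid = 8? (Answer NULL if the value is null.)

INNER JOIN keeps only pairs where the ON condition holds.
Matching on a.uid <= b.uid.
- a[0] uid=2 → 5 match(es) in b → 5 row(s).
- a[1] uid=3 → 3 match(es) in b → 3 row(s).
- a[2] uid=3 → 3 match(es) in b → 3 row(s).
- a[3] uid=1 → 7 match(es) in b → 7 row(s).
- a[4] uid=8 → 1 match(es) in b → 1 row(s).
- a[5] uid=2 → 5 match(es) in b → 5 row(s).
- a[6] uid=1 → 7 match(es) in b → 7 row(s).

Zane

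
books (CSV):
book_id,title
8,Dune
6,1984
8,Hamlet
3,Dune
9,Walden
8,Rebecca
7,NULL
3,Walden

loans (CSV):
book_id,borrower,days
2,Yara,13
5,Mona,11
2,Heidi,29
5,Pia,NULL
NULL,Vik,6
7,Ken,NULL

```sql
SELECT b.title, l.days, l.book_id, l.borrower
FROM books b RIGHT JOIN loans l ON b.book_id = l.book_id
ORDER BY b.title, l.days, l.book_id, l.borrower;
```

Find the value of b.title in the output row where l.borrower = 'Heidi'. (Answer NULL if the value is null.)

NULL

RIGHT JOIN keeps every row from `loans`; unmatched rows get NULL for `books`'s columns.
Matching on b.book_id = l.book_id. A NULL in a compared column never satisfies the condition.
- book_id=8: no matching l row.
- book_id=6: no matching l row.
- book_id=8: no matching l row.
- book_id=3: no matching l row.
- book_id=9: no matching l row.
- book_id=8: no matching l row.
- book_id=7: 1 matching l row(s), so 1 row(s) emitted.
- book_id=3: no matching l row.
- 5 l row(s) had no b match → kept, b columns NULL.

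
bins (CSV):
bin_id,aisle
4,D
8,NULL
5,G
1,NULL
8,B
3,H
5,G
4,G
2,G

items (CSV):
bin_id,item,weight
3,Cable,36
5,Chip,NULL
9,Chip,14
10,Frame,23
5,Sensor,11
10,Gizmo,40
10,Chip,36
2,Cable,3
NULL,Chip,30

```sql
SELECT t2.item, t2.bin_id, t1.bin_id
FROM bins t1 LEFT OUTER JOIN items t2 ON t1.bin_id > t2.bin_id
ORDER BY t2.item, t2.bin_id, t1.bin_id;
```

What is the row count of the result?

19

LEFT JOIN keeps every row from `bins`; unmatched rows get NULL for `items`'s columns.
Matching on t1.bin_id > t2.bin_id. A NULL in a compared column never satisfies the condition.
Matched pairs: 17; unmatched t1 rows kept: 2.
Total: 17 matched + 2 padded = 19 rows.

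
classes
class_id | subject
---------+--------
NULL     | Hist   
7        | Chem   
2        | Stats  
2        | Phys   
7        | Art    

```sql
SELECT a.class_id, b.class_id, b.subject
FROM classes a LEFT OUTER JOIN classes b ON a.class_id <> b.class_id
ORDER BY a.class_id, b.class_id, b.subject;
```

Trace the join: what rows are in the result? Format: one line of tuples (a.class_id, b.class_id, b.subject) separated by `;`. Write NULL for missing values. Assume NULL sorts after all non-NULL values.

LEFT JOIN keeps every row from `classes a`; unmatched rows get NULL for `classes b`'s columns.
Matching on a.class_id <> b.class_id. A NULL in a compared column never satisfies the condition.
Matched pairs: 8; unmatched a rows kept: 1.

(2, 7, Art); (2, 7, Art); (2, 7, Chem); (2, 7, Chem); (7, 2, Phys); (7, 2, Phys); (7, 2, Stats); (7, 2, Stats); (NULL, NULL, NULL)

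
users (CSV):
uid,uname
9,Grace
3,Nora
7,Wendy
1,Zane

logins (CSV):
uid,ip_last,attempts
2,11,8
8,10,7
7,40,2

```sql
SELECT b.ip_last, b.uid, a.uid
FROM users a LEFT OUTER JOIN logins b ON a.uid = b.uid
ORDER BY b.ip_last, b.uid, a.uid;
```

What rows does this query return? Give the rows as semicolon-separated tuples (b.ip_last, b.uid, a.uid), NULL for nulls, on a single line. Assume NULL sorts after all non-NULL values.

(40, 7, 7); (NULL, NULL, 1); (NULL, NULL, 3); (NULL, NULL, 9)

LEFT JOIN keeps every row from `users`; unmatched rows get NULL for `logins`'s columns.
Matching on a.uid = b.uid.
- a[0] uid=9 → no match; kept with NULLs on the b side.
- a[1] uid=3 → no match; kept with NULLs on the b side.
- a[2] uid=7 → 1 match(es) in b → 1 row(s).
- a[3] uid=1 → no match; kept with NULLs on the b side.
After projecting and ordering:
b.ip_last | b.uid | a.uid
40 | 7 | 7
NULL | NULL | 1
NULL | NULL | 3
NULL | NULL | 9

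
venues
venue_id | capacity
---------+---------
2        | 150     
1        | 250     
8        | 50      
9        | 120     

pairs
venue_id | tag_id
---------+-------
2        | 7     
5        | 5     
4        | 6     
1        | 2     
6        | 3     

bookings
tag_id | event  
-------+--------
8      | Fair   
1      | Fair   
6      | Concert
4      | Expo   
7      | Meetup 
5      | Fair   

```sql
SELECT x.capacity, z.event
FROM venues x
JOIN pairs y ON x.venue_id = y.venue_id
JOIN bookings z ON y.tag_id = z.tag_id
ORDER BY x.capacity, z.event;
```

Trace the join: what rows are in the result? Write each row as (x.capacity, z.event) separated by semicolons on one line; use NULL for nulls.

Evaluate left to right. First `venues x INNER JOIN pairs y` on venue_id: 2 row(s).
Then INNER JOIN `bookings z` on tag_id: keep only rows whose y.tag_id appears in z.

(150, Meetup)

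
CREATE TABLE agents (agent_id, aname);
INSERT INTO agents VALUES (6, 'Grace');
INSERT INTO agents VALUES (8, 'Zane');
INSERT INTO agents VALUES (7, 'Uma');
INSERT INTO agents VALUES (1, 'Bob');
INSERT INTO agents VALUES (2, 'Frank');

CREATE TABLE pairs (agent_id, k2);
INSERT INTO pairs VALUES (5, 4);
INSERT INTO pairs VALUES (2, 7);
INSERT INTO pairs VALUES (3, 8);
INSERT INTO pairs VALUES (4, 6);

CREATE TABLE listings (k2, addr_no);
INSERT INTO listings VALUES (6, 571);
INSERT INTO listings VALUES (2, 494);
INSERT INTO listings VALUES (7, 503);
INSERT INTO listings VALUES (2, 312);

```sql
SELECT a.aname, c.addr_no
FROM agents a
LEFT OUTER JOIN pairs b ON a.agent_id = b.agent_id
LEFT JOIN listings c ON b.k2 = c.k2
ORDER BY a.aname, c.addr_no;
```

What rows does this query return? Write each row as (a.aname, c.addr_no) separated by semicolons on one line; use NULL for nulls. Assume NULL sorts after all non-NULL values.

Evaluate left to right. First `agents a LEFT JOIN pairs b` on agent_id: 5 row(s).
Then LEFT JOIN `listings c` on k2: each of those 5 rows is kept; rows whose b.k2 has no match in c get NULL for c's columns.

(Bob, NULL); (Frank, 503); (Grace, NULL); (Uma, NULL); (Zane, NULL)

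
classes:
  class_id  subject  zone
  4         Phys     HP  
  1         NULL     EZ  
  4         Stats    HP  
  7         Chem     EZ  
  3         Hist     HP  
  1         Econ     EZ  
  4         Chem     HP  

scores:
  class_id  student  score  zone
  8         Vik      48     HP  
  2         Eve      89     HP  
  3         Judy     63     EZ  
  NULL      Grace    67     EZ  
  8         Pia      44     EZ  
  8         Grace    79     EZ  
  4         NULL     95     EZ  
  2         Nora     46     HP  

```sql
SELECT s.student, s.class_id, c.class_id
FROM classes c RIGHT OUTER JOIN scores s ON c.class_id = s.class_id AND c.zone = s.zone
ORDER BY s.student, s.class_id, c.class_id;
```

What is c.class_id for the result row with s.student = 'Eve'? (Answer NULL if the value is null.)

NULL

RIGHT JOIN keeps every row from `scores`; unmatched rows get NULL for `classes`'s columns.
Matching on c.class_id = s.class_id AND c.zone = s.zone. A NULL in a compared column never satisfies the condition.
Matched pairs: 0; unmatched s rows kept: 8.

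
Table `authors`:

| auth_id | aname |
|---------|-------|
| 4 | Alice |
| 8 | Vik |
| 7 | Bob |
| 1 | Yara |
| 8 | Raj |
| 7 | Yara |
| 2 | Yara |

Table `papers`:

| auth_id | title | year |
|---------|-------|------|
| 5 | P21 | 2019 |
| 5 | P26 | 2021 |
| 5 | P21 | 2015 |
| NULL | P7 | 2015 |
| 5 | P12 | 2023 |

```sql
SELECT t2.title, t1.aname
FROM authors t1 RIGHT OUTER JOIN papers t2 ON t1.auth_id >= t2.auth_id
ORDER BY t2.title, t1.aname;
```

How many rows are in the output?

17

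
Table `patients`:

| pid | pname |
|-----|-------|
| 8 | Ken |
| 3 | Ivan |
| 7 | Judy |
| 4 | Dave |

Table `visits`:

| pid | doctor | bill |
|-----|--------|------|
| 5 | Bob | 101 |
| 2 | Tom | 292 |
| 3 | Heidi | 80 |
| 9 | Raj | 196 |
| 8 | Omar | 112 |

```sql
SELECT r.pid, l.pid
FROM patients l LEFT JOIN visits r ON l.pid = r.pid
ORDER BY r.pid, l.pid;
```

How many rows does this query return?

4

LEFT JOIN keeps every row from `patients`; unmatched rows get NULL for `visits`'s columns.
Matching on l.pid = r.pid.
Matched pairs: 2; unmatched l rows kept: 2.
Total: 2 matched + 2 padded = 4 rows.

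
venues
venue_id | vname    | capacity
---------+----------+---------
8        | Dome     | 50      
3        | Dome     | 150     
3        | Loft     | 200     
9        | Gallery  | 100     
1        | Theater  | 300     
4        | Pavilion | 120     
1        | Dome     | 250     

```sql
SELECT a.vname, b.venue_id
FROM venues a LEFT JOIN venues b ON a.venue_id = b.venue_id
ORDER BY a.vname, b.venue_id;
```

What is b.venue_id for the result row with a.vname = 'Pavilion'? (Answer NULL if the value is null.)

LEFT JOIN keeps every row from `venues a`; unmatched rows get NULL for `venues b`'s columns.
Matching on a.venue_id = b.venue_id.
- venue_id=8: 1 matching b row(s), so 1 row(s) emitted.
- venue_id=3: 2 matching b row(s), so 2 row(s) emitted.
- venue_id=3: 2 matching b row(s), so 2 row(s) emitted.
- venue_id=9: 1 matching b row(s), so 1 row(s) emitted.
- venue_id=1: 2 matching b row(s), so 2 row(s) emitted.
- venue_id=4: 1 matching b row(s), so 1 row(s) emitted.
- venue_id=1: 2 matching b row(s), so 2 row(s) emitted.

4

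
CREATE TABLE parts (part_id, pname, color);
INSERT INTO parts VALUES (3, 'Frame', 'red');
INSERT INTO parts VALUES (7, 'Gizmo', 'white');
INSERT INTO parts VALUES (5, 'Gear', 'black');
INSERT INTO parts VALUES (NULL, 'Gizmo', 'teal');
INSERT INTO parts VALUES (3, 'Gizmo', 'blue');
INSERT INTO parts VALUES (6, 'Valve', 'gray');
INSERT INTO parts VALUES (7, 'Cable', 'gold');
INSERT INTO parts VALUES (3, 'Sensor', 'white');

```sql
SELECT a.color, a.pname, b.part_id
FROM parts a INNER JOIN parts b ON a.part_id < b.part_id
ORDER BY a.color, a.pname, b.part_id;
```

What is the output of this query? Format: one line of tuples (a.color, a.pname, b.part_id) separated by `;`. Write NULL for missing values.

(black, Gear, 6); (black, Gear, 7); (black, Gear, 7); (blue, Gizmo, 5); (blue, Gizmo, 6); (blue, Gizmo, 7); (blue, Gizmo, 7); (gray, Valve, 7); (gray, Valve, 7); (red, Frame, 5); (red, Frame, 6); (red, Frame, 7); (red, Frame, 7); (white, Sensor, 5); (white, Sensor, 6); (white, Sensor, 7); (white, Sensor, 7)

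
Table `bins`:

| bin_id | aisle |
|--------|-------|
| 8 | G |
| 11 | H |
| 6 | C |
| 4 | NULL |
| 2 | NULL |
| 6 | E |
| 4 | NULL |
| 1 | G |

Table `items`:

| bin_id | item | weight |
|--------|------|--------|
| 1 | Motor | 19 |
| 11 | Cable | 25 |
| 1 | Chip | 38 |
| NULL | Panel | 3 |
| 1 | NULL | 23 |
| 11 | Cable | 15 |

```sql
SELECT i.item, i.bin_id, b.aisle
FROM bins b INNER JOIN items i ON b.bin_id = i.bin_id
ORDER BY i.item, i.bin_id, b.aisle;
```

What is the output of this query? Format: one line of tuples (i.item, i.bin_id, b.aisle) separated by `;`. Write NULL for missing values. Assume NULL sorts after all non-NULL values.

(Cable, 11, H); (Cable, 11, H); (Chip, 1, G); (Motor, 1, G); (NULL, 1, G)

INNER JOIN keeps only pairs where the ON condition holds.
Matching on b.bin_id = i.bin_id. A NULL in a compared column never satisfies the condition.
Matched pairs: 5.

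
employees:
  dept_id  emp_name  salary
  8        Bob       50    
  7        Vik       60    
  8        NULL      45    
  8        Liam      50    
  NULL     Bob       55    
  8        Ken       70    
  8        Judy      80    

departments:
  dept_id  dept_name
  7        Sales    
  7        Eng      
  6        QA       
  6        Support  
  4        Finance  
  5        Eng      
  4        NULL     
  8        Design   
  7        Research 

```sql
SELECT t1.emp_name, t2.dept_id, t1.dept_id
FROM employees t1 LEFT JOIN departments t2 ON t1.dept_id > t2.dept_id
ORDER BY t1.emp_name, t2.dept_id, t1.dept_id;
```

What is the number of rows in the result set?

LEFT JOIN keeps every row from `employees`; unmatched rows get NULL for `departments`'s columns.
Matching on t1.dept_id > t2.dept_id. A NULL in a compared column never satisfies the condition.
Matched pairs: 45; unmatched t1 rows kept: 1.
Total: 45 matched + 1 padded = 46 rows.

46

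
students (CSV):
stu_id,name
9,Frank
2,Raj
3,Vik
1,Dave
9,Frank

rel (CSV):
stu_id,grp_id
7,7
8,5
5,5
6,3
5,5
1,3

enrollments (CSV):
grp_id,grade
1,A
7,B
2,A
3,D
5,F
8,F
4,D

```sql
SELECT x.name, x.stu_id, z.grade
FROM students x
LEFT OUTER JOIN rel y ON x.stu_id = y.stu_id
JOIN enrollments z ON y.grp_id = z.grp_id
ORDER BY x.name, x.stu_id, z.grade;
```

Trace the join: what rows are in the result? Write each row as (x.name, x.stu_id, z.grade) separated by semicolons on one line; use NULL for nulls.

Evaluate left to right. First `students x LEFT JOIN rel y` on stu_id: 5 row(s).
Then INNER JOIN `enrollments z` on grp_id: keep only rows whose y.grp_id appears in z.

(Dave, 1, D)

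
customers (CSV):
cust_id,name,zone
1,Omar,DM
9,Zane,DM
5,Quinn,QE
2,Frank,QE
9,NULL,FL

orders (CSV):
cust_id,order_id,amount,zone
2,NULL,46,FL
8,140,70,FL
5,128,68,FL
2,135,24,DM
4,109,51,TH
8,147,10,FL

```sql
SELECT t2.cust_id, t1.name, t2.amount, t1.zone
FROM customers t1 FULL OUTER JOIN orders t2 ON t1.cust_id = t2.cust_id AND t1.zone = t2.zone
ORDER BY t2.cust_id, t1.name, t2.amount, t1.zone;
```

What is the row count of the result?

11

FULL OUTER JOIN keeps every row from both sides; unmatched rows get NULL for the other side's columns.
Matching on t1.cust_id = t2.cust_id AND t1.zone = t2.zone.
- cust_id=1, zone=DM: no t2 row matches, row kept with t2 columns NULL.
- cust_id=9, zone=DM: no t2 row matches, row kept with t2 columns NULL.
- cust_id=5, zone=QE: no t2 row matches, row kept with t2 columns NULL.
- cust_id=2, zone=QE: no t2 row matches, row kept with t2 columns NULL.
- cust_id=9, zone=FL: no t2 row matches, row kept with t2 columns NULL.
- plus 6 unmatched t2 row(s), each kept with NULL t1 columns.
Total: 0 matched + 11 padded = 11 rows.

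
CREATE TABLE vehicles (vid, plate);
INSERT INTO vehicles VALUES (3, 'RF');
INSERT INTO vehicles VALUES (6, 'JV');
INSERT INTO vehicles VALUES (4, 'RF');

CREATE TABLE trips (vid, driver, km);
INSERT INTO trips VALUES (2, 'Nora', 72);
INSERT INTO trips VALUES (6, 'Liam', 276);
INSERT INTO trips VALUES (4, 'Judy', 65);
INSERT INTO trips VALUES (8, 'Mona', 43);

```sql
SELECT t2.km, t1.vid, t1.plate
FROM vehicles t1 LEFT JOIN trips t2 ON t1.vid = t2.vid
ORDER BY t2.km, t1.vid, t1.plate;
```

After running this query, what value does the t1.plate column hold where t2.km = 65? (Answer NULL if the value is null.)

LEFT JOIN keeps every row from `vehicles`; unmatched rows get NULL for `trips`'s columns.
Matching on t1.vid = t2.vid.
- t1 row (vid=3): no match → kept, t2 columns NULL.
- t1 row (vid=6): matches 1 t2 row(s) → 1 output row(s).
- t1 row (vid=4): matches 1 t2 row(s) → 1 output row(s).

RF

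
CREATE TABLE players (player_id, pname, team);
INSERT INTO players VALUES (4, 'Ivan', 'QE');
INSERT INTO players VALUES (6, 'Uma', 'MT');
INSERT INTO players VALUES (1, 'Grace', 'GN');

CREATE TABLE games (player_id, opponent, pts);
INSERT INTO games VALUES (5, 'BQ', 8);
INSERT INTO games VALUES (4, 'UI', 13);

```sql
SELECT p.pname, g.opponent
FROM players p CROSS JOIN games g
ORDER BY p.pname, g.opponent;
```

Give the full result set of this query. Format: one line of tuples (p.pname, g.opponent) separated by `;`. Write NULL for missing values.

(Grace, BQ); (Grace, UI); (Ivan, BQ); (Ivan, UI); (Uma, BQ); (Uma, UI)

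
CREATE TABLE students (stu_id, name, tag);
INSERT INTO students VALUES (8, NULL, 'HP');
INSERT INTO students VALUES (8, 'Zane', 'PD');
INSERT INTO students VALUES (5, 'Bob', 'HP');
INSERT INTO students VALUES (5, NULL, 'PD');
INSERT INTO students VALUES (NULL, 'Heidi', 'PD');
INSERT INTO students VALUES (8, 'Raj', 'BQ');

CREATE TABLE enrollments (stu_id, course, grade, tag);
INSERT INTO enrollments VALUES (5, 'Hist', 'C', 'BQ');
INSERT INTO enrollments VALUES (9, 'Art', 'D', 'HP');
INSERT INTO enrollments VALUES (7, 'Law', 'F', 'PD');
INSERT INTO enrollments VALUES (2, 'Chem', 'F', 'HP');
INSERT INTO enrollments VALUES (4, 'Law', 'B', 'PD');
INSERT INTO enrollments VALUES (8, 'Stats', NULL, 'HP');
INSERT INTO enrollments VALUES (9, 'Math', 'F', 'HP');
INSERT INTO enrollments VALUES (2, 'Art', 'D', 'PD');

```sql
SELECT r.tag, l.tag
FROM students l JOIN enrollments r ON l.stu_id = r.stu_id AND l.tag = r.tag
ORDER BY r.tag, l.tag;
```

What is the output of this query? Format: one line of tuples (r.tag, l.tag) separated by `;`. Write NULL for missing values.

(HP, HP)

INNER JOIN keeps only pairs where the ON condition holds.
Matching on l.stu_id = r.stu_id AND l.tag = r.tag. A NULL in a compared column never satisfies the condition.
- l row (stu_id=8, tag=HP): matches 1 r row(s) → 1 output row(s).
- l row (stu_id=8, tag=PD): no match → dropped.
- l row (stu_id=5, tag=HP): no match → dropped.
- l row (stu_id=5, tag=PD): no match → dropped.
- l row (stu_id=NULL, tag=PD): no match → dropped.
- l row (stu_id=8, tag=BQ): no match → dropped.
After projecting and ordering:
r.tag | l.tag
HP | HP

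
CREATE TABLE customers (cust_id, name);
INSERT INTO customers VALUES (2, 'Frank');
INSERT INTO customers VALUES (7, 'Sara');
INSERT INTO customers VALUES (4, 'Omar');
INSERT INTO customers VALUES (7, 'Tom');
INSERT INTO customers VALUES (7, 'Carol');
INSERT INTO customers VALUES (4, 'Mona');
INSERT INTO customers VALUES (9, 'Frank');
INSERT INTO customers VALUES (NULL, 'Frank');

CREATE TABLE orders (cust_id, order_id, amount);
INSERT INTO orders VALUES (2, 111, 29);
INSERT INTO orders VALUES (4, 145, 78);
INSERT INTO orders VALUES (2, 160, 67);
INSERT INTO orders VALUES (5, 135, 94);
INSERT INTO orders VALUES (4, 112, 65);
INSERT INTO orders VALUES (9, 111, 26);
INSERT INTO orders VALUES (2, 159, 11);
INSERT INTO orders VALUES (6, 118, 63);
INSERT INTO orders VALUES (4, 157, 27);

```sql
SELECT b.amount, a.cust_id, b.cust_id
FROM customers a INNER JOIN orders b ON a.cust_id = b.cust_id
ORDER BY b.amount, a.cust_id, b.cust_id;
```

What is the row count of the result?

INNER JOIN keeps only pairs where the ON condition holds.
Matching on a.cust_id = b.cust_id. A NULL in a compared column never satisfies the condition.
Matched pairs: 10.
Total: 10 rows.

10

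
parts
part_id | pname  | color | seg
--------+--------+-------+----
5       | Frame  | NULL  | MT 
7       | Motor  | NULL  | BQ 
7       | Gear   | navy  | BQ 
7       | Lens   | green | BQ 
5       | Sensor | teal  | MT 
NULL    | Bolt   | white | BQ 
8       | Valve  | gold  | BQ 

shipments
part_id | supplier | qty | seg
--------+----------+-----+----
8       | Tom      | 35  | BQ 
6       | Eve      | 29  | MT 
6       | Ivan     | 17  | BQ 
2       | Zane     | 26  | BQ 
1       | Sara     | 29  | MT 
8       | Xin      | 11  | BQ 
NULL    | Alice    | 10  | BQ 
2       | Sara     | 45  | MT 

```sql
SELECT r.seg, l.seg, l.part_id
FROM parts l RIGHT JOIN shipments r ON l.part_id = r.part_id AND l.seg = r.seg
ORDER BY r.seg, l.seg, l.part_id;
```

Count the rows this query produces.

8

RIGHT JOIN keeps every row from `shipments`; unmatched rows get NULL for `parts`'s columns.
Matching on l.part_id = r.part_id AND l.seg = r.seg. A NULL in a compared column never satisfies the condition.
- l[0] part_id=5, seg=MT → no match.
- l[1] part_id=7, seg=BQ → no match.
- l[2] part_id=7, seg=BQ → no match.
- l[3] part_id=7, seg=BQ → no match.
- l[4] part_id=5, seg=MT → no match.
- l[5] part_id=NULL, seg=BQ → no match.
- l[6] part_id=8, seg=BQ → 2 match(es) in r → 2 row(s).
- 6 r row(s) had no l match → kept, l columns NULL.
Total: 2 matched + 6 padded = 8 rows.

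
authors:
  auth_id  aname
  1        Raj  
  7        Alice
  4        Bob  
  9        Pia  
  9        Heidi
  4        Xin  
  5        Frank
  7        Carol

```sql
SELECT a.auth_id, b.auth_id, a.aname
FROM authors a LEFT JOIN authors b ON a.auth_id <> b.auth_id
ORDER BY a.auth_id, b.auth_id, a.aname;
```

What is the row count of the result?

LEFT JOIN keeps every row from `authors a`; unmatched rows get NULL for `authors b`'s columns.
Matching on a.auth_id <> b.auth_id.
Matched pairs: 50; unmatched a rows kept: 0.
Total: 50 rows.

50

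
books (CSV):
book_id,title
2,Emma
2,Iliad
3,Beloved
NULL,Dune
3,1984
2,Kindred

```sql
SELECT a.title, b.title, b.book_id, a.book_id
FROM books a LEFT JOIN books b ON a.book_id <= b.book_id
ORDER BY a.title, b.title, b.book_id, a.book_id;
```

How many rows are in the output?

20

LEFT JOIN keeps every row from `books a`; unmatched rows get NULL for `books b`'s columns.
Matching on a.book_id <= b.book_id. A NULL in a compared column never satisfies the condition.
Matched pairs: 19; unmatched a rows kept: 1.
Total: 19 matched + 1 padded = 20 rows.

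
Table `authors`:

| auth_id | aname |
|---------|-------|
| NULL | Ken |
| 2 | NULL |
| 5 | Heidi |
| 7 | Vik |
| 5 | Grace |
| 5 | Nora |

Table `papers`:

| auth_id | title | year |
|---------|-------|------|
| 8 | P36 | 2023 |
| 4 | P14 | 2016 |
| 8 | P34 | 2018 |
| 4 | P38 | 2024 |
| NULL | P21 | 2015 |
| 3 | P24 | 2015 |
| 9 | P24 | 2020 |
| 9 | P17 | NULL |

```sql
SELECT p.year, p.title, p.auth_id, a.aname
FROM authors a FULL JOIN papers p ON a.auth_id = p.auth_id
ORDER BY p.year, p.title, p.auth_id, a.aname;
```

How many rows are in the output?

FULL OUTER JOIN keeps every row from both sides; unmatched rows get NULL for the other side's columns.
Matching on a.auth_id = p.auth_id. A NULL in a compared column never satisfies the condition.
- a[0] auth_id=NULL → no match; kept with NULLs on the p side.
- a[1] auth_id=2 → no match; kept with NULLs on the p side.
- a[2] auth_id=5 → no match; kept with NULLs on the p side.
- a[3] auth_id=7 → no match; kept with NULLs on the p side.
- a[4] auth_id=5 → no match; kept with NULLs on the p side.
- a[5] auth_id=5 → no match; kept with NULLs on the p side.
- plus 8 unmatched p row(s), each kept with NULL a columns.
Total: 0 matched + 14 padded = 14 rows.

14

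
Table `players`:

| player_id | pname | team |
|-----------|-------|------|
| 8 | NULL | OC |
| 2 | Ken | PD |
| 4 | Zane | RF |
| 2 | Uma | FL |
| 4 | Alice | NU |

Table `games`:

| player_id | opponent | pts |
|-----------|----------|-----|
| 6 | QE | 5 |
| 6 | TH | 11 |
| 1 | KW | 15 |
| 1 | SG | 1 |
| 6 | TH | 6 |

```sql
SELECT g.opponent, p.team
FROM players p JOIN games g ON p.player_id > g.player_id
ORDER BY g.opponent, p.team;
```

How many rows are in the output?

INNER JOIN keeps only pairs where the ON condition holds.
Matching on p.player_id > g.player_id.
- player_id=8: 5 matching g row(s), so 5 row(s) emitted.
- player_id=2: 2 matching g row(s), so 2 row(s) emitted.
- player_id=4: 2 matching g row(s), so 2 row(s) emitted.
- player_id=2: 2 matching g row(s), so 2 row(s) emitted.
- player_id=4: 2 matching g row(s), so 2 row(s) emitted.
Total: 13 rows.

13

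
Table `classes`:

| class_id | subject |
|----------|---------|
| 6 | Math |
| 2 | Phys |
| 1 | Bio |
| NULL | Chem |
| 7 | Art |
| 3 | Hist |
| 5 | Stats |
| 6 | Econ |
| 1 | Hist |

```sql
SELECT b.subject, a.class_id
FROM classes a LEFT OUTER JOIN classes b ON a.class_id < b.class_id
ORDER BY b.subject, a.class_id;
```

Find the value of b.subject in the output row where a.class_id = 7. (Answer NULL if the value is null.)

NULL

LEFT JOIN keeps every row from `classes a`; unmatched rows get NULL for `classes b`'s columns.
Matching on a.class_id < b.class_id. A NULL in a compared column never satisfies the condition.
- a (class_id=6) pairs with 1 row(s) of b.
- a (class_id=2) pairs with 5 row(s) of b.
- a (class_id=1) pairs with 6 row(s) of b.
- a (class_id=NULL) has no partner → padded with NULL.
- a (class_id=7) has no partner → padded with NULL.
- a (class_id=3) pairs with 4 row(s) of b.
- a (class_id=5) pairs with 3 row(s) of b.
- a (class_id=6) pairs with 1 row(s) of b.
- a (class_id=1) pairs with 6 row(s) of b.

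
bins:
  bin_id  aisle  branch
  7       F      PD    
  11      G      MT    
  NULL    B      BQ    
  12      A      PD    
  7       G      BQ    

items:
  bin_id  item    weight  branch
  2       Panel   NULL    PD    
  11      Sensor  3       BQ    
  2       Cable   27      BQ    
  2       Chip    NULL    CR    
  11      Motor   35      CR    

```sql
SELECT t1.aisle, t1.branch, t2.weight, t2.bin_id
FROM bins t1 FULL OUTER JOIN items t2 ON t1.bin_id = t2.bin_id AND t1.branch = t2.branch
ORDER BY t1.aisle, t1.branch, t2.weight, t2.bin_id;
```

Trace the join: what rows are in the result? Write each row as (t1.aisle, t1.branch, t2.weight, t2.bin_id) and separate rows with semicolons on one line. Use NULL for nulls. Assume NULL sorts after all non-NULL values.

FULL OUTER JOIN keeps every row from both sides; unmatched rows get NULL for the other side's columns.
Matching on t1.bin_id = t2.bin_id AND t1.branch = t2.branch. A NULL in a compared column never satisfies the condition.
- bin_id=7, branch=PD: no t2 row matches, row kept with t2 columns NULL.
- bin_id=11, branch=MT: no t2 row matches, row kept with t2 columns NULL.
- bin_id=NULL, branch=BQ: no t2 row matches, row kept with t2 columns NULL.
- bin_id=12, branch=PD: no t2 row matches, row kept with t2 columns NULL.
- bin_id=7, branch=BQ: no t2 row matches, row kept with t2 columns NULL.
- 5 t2 row(s) had no t1 match → kept, t1 columns NULL.
After projecting and ordering:
t1.aisle | t1.branch | t2.weight | t2.bin_id
A | PD | NULL | NULL
B | BQ | NULL | NULL
F | PD | NULL | NULL
G | BQ | NULL | NULL
G | MT | NULL | NULL
NULL | NULL | 3 | 11
NULL | NULL | 27 | 2
NULL | NULL | 35 | 11
NULL | NULL | NULL | 2
NULL | NULL | NULL | 2

(A, PD, NULL, NULL); (B, BQ, NULL, NULL); (F, PD, NULL, NULL); (G, BQ, NULL, NULL); (G, MT, NULL, NULL); (NULL, NULL, 3, 11); (NULL, NULL, 27, 2); (NULL, NULL, 35, 11); (NULL, NULL, NULL, 2); (NULL, NULL, NULL, 2)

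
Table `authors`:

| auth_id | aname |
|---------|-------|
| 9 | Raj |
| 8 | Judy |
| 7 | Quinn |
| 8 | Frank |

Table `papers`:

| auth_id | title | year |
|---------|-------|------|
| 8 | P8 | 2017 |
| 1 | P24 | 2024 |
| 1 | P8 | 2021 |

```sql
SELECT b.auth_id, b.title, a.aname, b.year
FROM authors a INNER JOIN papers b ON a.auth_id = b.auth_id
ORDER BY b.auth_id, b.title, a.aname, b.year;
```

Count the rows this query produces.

INNER JOIN keeps only pairs where the ON condition holds.
Matching on a.auth_id = b.auth_id.
- auth_id=9: no matching b row, dropped.
- auth_id=8: 1 matching b row(s), so 1 row(s) emitted.
- auth_id=7: no matching b row, dropped.
- auth_id=8: 1 matching b row(s), so 1 row(s) emitted.
Total: 2 rows.

2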